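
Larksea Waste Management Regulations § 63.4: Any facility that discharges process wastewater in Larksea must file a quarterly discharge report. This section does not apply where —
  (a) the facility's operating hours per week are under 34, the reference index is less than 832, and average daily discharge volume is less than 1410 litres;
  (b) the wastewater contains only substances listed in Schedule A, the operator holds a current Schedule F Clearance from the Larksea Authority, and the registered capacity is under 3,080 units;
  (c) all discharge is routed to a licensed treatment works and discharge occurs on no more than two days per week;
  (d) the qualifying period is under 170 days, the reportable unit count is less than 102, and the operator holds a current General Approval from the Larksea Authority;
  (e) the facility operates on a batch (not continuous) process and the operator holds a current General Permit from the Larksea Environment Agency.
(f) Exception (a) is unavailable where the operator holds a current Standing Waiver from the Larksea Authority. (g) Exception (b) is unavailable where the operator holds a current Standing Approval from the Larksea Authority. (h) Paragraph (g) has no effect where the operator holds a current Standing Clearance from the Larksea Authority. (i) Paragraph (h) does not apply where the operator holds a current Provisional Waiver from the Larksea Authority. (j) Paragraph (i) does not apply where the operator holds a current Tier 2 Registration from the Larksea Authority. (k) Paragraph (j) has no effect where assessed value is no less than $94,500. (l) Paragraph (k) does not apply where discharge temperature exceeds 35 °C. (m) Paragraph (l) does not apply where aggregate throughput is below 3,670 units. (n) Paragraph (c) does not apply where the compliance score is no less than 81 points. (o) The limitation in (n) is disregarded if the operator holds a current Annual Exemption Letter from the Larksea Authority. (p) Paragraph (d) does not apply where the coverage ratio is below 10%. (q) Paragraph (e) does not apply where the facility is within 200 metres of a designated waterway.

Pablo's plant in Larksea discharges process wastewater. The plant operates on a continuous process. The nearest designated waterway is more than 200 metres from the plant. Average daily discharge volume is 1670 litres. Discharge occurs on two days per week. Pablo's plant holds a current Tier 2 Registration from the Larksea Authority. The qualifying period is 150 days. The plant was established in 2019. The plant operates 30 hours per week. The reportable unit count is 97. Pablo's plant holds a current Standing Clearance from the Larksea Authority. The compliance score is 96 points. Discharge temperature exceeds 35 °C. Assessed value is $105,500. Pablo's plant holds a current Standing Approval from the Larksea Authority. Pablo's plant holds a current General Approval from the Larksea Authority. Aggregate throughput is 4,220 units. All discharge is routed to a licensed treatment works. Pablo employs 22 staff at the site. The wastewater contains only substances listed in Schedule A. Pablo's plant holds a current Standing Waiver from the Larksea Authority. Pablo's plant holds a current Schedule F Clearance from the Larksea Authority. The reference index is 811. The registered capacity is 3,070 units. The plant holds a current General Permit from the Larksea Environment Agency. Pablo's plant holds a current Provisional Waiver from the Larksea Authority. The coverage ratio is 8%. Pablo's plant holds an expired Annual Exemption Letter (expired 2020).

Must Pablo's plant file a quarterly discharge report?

Exception (a) fails — average daily discharge volume is 1670 litres, not less than 1410 litres.
Exception (b) is satisfied on its face — the wastewater is Schedule-A-only; a current Schedule F Clearance is held; the registered capacity is 3,070 units, under the 3,080 units limit. Considering the limiting provisions: (g) would limit (b) — a current Standing Approval is held — but (h) sets (g) aside: (h) is triggered — a current Standing Clearance is held. (i) would limit (h) — a current Provisional Waiver is held — but (j) sets (i) aside: (j) operates against (i): a current Tier 2 Registration is held. (k) would limit (j) — assessed value is $105,500, meeting the $94,500 threshold — but (l) sets (k) aside: (l) operates against (k): discharge temperature exceeds 35 °C. (m), which would lift (l), is inapplicable — aggregate throughput is 4,220 units, not below 3,670 units. (b) remains available.
All of (c)'s requirements are met (discharge is routed to a licensed treatment works; discharge occurs on no more than two days per week). However, paragraphs (n)–(o) must be considered: (n) operates against (c): the compliance score is 96 points, meeting the 81 points threshold. (o), which would lift (n), is inapplicable — no current Annual Exemption Letter is held. So (c) is unavailable.
Exception (d) is satisfied on its face — the qualifying period is 150 days, under the 170 days limit; the reportable unit count is 97, less than the 102 limit; a current General Approval is held. However, paragraph (p) must be considered: (p) is triggered — the coverage ratio is 8%, below the 10% limit. So (d) is unavailable.
Exception (e) fails — the facility operates on a continuous process.

No — exception (b) applies; Pablo's plant is not required to file a quarterly discharge report.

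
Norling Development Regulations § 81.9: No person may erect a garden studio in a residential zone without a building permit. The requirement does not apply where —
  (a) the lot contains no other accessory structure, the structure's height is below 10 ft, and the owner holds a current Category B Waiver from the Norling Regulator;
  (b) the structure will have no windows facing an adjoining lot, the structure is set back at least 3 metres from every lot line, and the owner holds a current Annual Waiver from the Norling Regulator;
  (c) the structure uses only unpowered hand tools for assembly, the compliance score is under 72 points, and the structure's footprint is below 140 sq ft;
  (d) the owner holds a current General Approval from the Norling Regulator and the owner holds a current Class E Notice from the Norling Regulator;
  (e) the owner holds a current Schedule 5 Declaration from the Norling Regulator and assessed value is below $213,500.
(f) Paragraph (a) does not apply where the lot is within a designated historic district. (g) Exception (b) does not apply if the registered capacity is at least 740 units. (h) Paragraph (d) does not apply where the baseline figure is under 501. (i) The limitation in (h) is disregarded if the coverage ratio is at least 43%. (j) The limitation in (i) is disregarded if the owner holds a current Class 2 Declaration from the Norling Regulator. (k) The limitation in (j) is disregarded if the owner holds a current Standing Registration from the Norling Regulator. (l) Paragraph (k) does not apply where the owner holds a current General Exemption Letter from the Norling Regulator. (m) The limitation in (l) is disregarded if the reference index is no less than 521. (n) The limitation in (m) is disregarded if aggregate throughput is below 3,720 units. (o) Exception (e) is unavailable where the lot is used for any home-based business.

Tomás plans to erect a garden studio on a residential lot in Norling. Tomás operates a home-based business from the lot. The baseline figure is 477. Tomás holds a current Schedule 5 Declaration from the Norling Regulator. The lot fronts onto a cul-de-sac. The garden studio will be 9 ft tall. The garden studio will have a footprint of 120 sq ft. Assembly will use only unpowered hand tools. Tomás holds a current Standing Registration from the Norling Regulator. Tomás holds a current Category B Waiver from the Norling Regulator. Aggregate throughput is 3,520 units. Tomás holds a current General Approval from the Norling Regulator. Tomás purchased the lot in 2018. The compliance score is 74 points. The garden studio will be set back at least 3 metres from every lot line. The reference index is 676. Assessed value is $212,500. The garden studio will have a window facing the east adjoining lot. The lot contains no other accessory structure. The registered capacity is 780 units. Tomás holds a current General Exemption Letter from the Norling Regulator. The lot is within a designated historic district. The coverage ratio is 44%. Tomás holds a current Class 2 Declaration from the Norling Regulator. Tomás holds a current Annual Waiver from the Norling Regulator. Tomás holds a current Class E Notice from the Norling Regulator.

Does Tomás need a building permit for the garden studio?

Yes — Tomás must obtain a building permit.

All of (a)'s requirements are met (the lot has no other accessory structure; the structure's height is 9 ft, below the 10 ft limit; a current Category B Waiver is held). Turning to paragraph (f): (f) operates — the lot is in a historic district. So (a) is unavailable.
Exception (b) fails — a window faces an adjoining lot.
Exception (c) requires that the compliance score is under 72 points; but the compliance score is 74 points, not under 72 points, so (c) is unavailable.
Exception (d): a current General Approval is held; a current Class E Notice is held — every condition holds. But applying paragraphs (h)–(n): (h) is triggered — the baseline figure is 477, under the 501 limit. (i) would limit (h) — the coverage ratio is 44%, meeting the 43% threshold — but (j) sets (i) aside: (j) operates against (i): a current Class 2 Declaration is held. (k) would limit (j) — a current Standing Registration is held — but (l) sets (k) aside: (l) operates against (k): a current General Exemption Letter is held. (m) would limit (l) — the reference index is 676, meeting the 521 threshold — but (n) sets (m) aside: (n) operates against (m): aggregate throughput is 3,520 units, below the 3,720 units limit. (d) is therefore removed.
Exception (e)'s conditions are all satisfied: a current Schedule 5 Declaration is held; assessed value is $212,500, below the $213,500 limit. However, paragraph (o) must be considered: (o) operates against (e): a home-based business operates on the lot. Exception (e) does not apply.
None of the exceptions is available; § 81.9 applies in full.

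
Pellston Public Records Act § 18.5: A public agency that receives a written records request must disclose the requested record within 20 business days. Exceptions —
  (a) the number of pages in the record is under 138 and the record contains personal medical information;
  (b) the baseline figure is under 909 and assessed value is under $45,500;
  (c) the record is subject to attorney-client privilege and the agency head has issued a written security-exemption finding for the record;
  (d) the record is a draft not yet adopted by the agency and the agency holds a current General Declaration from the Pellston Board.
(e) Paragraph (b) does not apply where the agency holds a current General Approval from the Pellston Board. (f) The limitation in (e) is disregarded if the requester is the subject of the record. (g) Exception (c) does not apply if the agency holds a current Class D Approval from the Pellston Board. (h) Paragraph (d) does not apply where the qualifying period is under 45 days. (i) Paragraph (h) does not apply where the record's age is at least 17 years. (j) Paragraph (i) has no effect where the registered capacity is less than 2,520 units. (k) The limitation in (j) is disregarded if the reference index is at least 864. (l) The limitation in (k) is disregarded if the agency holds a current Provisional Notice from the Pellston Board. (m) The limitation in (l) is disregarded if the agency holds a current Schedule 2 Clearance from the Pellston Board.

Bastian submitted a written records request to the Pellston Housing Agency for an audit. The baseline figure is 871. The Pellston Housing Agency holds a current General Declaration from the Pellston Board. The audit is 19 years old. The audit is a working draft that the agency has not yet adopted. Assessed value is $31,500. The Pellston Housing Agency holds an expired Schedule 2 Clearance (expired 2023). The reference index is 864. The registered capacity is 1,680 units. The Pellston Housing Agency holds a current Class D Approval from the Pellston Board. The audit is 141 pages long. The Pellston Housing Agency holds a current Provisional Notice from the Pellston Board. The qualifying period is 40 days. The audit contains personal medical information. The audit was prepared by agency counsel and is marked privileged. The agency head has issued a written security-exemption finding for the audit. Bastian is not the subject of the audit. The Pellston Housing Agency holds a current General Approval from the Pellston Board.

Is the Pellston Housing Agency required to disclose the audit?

Exception (a) fails — the number of pages in the record is 141, not under 138.
Exception (b) is satisfied on its face — the baseline figure is 871, under the 909 limit; assessed value is $31,500, under the $45,500 limit. Turning to paragraphs (e)–(f): (e) is triggered — a current General Approval is held. (f), which would lift (e), is inapplicable — Bastian is not the subject of the audit. Exception (b) does not apply.
Exception (c): the audit is privileged; a written security-exemption finding has been issued — every condition holds. But applying paragraph (g): (g) operates against (c): a current Class D Approval is held. So (c) is unavailable.
Exception (d) is satisfied on its face — the audit is an unadopted draft; a current General Declaration is held. But applying paragraphs (h)–(m): (h) is triggered — the qualifying period is 40 days, under the 45 days limit. (i) operates (the record's age is 19 years, meeting the 17 years threshold), but is displaced by (j): (j) is triggered — the registered capacity is 1,680 units, less than the 2,520 units limit. (k) would limit (j) — the reference index is 864, meeting the 864 threshold — but (l) sets (k) aside: (l) operates against (k): a current Provisional Notice is held. (m) does not operate here (the Schedule 2 Clearance is not current), so (l) stands. Exception (d) does not apply.
No exception applies. The general rule governs.

Yes — the Pellston Housing Agency must disclose the audit.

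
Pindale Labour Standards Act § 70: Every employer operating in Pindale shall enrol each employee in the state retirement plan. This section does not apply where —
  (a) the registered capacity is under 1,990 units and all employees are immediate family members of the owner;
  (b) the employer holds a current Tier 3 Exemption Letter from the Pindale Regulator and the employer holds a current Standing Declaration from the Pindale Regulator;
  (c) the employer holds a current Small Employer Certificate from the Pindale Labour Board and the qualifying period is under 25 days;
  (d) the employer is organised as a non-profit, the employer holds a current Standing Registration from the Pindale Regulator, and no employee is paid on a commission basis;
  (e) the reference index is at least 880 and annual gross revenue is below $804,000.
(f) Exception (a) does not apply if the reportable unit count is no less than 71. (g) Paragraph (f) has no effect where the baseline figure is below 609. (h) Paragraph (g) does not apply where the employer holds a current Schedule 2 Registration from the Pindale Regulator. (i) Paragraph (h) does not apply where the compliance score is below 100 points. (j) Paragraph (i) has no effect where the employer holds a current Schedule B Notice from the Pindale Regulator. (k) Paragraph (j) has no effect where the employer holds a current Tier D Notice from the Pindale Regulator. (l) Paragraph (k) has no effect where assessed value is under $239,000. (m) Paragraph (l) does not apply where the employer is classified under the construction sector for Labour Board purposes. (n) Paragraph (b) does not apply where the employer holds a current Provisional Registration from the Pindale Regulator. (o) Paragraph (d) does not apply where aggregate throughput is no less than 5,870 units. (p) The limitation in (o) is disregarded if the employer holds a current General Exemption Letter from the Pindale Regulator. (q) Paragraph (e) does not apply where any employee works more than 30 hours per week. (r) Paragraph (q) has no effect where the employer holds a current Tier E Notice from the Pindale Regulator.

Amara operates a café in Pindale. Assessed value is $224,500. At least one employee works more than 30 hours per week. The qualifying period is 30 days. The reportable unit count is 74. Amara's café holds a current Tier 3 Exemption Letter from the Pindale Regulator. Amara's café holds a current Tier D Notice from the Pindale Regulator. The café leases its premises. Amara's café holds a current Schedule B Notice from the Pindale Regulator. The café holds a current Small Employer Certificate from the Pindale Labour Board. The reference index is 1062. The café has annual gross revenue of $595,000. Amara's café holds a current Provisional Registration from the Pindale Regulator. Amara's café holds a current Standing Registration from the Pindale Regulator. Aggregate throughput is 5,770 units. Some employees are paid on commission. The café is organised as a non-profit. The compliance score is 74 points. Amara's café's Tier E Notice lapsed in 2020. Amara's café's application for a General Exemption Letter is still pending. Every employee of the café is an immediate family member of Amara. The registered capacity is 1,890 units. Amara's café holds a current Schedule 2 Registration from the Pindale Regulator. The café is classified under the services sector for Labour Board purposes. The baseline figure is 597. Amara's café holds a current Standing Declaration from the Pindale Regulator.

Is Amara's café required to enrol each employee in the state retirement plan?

Yes — Amara's café must enrol each employee in the state retirement plan.

Exception (a): the registered capacity is 1,890 units, under the 1,990 units limit; every employee is an immediate family member — every condition holds. Turning to paragraphs (f)–(m): (f) is engaged — the reportable unit count is 74, meeting the 71 threshold. (g) would limit (f) — the baseline figure is 597, below the 609 limit — but (h) sets (g) aside: (h) operates — a current Schedule 2 Registration is held. (i) would limit (h) — the compliance score is 74 points, below the 100 points limit — but (j) sets (i) aside: (j) operates — a current Schedule B Notice is held. (k) would limit (j) — a current Tier D Notice is held — but (l) sets (k) aside: (l) operates against (k): assessed value is $224,500, under the $239,000 limit. (m), which would lift (l), is inapplicable — the café is classified under the services sector. (a) is therefore removed.
Exception (b) is satisfied on its face — a current Tier 3 Exemption Letter is held; a current Standing Declaration is held. But applying paragraph (n): (n) applies — a current Provisional Registration is held. So (b) is unavailable.
Exception (c) does not apply: the qualifying period is 30 days, not under 25 days.
Exception (d) requires that no employee is paid on a commission basis; but some employees are paid on commission, so (d) is unavailable.
Exception (e): the reference index is 1,062, meeting the 880 threshold; annual gross revenue is $595,000, below the $804,000 limit — every condition holds. However, paragraphs (q)–(r) must be considered: (q) operates against (e): at least one employee exceeds 30 hours/week. (r), which would lift (q), does not operate here — there is no Tier E Notice in force. So (e) is unavailable.
No exception displaces § 70.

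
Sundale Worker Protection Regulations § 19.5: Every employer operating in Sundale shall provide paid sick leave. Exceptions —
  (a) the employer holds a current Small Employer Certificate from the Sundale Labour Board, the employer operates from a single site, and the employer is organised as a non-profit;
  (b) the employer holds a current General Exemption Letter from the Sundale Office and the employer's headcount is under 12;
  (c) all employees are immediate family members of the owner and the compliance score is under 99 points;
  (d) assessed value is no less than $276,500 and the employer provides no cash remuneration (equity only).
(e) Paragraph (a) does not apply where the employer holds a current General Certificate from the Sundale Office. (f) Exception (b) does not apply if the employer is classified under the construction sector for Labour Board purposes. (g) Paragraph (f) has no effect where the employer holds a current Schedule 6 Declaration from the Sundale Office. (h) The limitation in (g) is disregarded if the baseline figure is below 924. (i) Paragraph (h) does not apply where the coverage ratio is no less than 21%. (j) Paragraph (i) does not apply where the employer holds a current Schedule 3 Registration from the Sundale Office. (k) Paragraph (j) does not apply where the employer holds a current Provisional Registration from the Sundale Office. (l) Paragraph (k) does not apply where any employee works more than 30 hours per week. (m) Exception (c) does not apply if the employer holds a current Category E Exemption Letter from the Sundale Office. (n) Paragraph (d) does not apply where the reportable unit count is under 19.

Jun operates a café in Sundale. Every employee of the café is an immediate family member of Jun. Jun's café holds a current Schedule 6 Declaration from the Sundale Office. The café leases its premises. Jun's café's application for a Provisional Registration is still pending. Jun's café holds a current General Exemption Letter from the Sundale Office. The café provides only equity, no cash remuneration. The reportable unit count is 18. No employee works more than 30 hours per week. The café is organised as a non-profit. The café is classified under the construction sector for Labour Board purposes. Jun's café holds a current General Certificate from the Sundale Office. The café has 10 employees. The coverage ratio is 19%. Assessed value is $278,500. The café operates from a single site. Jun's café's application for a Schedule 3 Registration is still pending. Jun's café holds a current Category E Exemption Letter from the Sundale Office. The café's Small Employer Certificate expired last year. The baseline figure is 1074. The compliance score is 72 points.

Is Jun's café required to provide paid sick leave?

Exception (a) fails — the Small Employer Certificate has expired.
Exception (b)'s conditions are all satisfied: a current General Exemption Letter is held; the employer's headcount is 10, under the 12 limit. Considering the limiting provisions: (f) is triggered (the café is classified under the construction sector), but is itself disapplied by (g): (g) operates against (f): a current Schedule 6 Declaration is held. (h), which would lift (g), is not engaged — the baseline figure is 1,074, not below 924. (b) remains available.
Exception (c) is satisfied on its face — every employee is an immediate family member; the compliance score is 72 points, under the 99 points limit. But applying paragraph (m): (m) is triggered — a current Category E Exemption Letter is held. Exception (c) does not apply.
Exception (d): assessed value is $278,500, meeting the $276,500 threshold; remuneration is equity-only — every condition holds. Turning to paragraph (n): (n) operates — the reportable unit count is 18, under the 19 limit. Exception (d) does not apply.

No — exception (b) applies; Jun's café is not required to provide paid sick leave.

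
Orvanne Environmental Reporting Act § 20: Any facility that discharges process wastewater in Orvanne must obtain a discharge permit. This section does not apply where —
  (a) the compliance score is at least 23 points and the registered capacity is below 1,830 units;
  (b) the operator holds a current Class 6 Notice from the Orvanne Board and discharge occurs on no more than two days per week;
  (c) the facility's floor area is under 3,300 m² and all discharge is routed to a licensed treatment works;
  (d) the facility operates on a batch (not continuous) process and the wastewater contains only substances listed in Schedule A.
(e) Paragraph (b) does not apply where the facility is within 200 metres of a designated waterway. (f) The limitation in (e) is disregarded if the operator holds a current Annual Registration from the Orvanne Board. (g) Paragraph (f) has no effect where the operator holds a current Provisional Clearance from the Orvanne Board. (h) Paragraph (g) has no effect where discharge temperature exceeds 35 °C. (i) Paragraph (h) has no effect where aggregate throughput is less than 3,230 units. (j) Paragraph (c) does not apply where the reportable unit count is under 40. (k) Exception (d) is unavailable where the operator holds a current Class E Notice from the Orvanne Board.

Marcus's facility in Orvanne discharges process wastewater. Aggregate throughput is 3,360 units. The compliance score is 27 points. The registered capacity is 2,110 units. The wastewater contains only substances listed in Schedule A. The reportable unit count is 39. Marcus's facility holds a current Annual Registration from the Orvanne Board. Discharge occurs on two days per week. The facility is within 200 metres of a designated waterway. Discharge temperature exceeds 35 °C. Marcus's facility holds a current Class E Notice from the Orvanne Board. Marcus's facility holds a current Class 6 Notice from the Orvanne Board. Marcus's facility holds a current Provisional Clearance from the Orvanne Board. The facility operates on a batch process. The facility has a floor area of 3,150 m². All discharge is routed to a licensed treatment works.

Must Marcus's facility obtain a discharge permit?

Exception (a) does not apply: the registered capacity is 2,110 units, not below 1,830 units.
All of (b)'s requirements are met (a current Class 6 Notice is held; discharge occurs on no more than two days per week). Considering the limiting provisions: (e) would limit (b) — the facility is within 200 m of a designated waterway — but (f) sets (e) aside: (f) applies — a current Annual Registration is held. (g) is engaged (a current Provisional Clearance is held), but yields to (h): (h) operates against (g): discharge temperature exceeds 35 °C. (i), which would lift (h), does not operate here — aggregate throughput is 3,360 units, not less than 3,230 units. So (b) applies.
Exception (c)'s conditions are all satisfied: the facility's floor area is 3,150 m², under the 3,300 m² limit; discharge is routed to a licensed treatment works. But: (j) operates against (c): the reportable unit count is 39, under the 40 limit. Exception (c) does not apply.
Exception (d)'s conditions are all satisfied: the facility operates on a batch process; the wastewater is Schedule-A-only. However, paragraph (k) must be considered: (k) applies — a current Class E Notice is held. So (d) is unavailable.

No — exception (b) applies; Marcus's facility is not required to obtain a discharge permit.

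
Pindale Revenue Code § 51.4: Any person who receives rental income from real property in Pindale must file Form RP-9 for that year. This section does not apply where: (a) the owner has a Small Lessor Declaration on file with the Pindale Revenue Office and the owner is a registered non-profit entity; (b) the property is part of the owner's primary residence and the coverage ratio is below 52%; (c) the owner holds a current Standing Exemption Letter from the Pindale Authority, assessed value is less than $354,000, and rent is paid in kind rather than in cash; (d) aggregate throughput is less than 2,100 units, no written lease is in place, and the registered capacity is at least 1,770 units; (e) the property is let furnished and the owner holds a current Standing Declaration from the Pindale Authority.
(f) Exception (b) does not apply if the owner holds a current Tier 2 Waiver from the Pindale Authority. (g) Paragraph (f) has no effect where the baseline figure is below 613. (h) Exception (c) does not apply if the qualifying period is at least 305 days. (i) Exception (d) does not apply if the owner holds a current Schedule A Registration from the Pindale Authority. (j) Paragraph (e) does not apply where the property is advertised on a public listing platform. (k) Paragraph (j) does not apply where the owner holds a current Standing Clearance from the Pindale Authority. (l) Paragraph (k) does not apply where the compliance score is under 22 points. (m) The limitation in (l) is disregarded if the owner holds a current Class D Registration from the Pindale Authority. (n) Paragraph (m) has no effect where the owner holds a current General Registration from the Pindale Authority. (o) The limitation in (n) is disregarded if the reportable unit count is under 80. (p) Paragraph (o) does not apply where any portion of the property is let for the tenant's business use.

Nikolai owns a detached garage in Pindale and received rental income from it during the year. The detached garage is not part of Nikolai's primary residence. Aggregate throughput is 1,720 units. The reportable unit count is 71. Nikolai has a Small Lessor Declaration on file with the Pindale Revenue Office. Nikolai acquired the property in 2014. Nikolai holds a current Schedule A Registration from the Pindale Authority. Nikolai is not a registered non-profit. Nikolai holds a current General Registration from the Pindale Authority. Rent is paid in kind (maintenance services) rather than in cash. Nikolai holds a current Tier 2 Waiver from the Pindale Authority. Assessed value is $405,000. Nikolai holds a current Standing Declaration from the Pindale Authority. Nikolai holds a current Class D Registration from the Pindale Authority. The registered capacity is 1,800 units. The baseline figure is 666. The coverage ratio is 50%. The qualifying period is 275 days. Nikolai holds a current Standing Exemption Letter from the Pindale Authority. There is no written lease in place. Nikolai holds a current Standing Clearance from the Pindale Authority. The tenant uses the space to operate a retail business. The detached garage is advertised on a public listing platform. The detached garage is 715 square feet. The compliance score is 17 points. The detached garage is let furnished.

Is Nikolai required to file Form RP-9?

Exception (a) requires that the owner is a registered non-profit entity; but Nikolai is not a registered non-profit, so (a) is unavailable.
Exception (b) requires that the property is part of the owner's primary residence; but the detached garage is not part of the primary residence, so (b) is unavailable.
Exception (c) does not apply: assessed value is $405,000, not less than $354,000.
Exception (d)'s conditions are all satisfied: aggregate throughput is 1,720 units, less than the 2,100 units limit; there is no written lease; the registered capacity is 1,800 units, meeting the 1,770 units threshold. Turning to paragraph (i): (i) operates against (d): a current Schedule A Registration is held. (d) is therefore removed.
All of (e)'s requirements are met (the property is let furnished; a current Standing Declaration is held). But: (j) operates against (e): the property is publicly advertised. (k) applies (a current Standing Clearance is held), but is displaced by (l): (l) is engaged — the compliance score is 17 points, under the 22 points limit. (m) operates (a current Class D Registration is held), but is displaced by (n): (n) operates against (m): a current General Registration is held. (o) applies (the reportable unit count is 71, under the 80 limit), but is itself disapplied by (p): (p) operates against (o): the space is let for business use. (e) is therefore removed.
No exception is made out. Nikolai falls within the general rule.

Yes — Nikolai must file Form RP-9.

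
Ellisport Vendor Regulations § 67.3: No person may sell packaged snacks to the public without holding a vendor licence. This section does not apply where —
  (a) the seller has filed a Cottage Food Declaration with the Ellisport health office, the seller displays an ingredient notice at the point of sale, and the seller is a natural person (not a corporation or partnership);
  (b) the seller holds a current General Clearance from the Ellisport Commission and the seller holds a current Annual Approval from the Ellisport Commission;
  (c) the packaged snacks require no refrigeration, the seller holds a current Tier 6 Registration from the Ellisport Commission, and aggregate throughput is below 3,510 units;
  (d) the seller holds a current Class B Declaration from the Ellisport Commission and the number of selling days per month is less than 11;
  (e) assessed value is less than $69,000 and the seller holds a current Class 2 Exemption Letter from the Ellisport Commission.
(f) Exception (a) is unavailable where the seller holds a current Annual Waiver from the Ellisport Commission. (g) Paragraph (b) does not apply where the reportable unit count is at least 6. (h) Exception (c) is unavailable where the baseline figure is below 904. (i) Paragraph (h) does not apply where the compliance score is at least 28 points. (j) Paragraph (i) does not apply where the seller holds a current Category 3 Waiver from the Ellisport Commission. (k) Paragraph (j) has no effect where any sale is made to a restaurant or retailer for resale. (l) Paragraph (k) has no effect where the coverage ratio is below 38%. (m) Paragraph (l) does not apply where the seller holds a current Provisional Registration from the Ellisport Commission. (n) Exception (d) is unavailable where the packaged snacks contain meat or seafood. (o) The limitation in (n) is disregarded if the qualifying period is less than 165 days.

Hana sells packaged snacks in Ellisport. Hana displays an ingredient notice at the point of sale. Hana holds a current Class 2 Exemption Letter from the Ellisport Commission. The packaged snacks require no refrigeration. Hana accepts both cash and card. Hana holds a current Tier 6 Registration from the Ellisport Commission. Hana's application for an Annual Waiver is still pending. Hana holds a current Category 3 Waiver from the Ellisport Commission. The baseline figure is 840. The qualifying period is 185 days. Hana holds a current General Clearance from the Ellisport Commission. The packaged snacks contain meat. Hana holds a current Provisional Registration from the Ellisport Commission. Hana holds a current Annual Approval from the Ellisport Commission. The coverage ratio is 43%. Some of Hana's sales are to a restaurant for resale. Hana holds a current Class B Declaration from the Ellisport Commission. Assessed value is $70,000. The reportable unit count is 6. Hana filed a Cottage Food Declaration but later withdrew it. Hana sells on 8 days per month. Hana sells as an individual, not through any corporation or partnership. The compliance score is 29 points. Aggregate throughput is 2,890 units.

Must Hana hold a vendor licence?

Exception (a) does not apply: the Cottage Food Declaration was withdrawn.
Exception (b) is satisfied on its face — a current General Clearance is held; a current Annual Approval is held. But applying paragraph (g): (g) is engaged — the reportable unit count is 6, meeting the 6 threshold. (b) is therefore removed.
All of (c)'s requirements are met (the packaged snacks are shelf-stable; a current Tier 6 Registration is held; aggregate throughput is 2,890 units, below the 3,510 units limit). As to paragraphs (h)–(m): (h) is engaged (the baseline figure is 840, below the 904 limit), but is displaced by (i): (i) is engaged — the compliance score is 29 points, meeting the 28 points threshold. (j) would limit (i) — a current Category 3 Waiver is held — but (k) sets (j) aside: (k) is triggered — some sales are to a restaurant for resale. (l), which would lift (k), is not triggered — the coverage ratio is 43%, not below 38%. Exception (c) stands.
Exception (d): a current Class B Declaration is held; the number of selling days per month is 8, less than the 11 limit — every condition holds. However, paragraphs (n)–(o) must be considered: (n) operates against (d): the packaged snacks contain meat. (o), which would lift (n), does not operate here — the qualifying period is 185 days, not less than 165 days. Exception (d) does not apply.
Exception (e) fails — assessed value is $70,000, not less than $69,000.

No — exception (c) applies; Hana is not required to hold a vendor licence.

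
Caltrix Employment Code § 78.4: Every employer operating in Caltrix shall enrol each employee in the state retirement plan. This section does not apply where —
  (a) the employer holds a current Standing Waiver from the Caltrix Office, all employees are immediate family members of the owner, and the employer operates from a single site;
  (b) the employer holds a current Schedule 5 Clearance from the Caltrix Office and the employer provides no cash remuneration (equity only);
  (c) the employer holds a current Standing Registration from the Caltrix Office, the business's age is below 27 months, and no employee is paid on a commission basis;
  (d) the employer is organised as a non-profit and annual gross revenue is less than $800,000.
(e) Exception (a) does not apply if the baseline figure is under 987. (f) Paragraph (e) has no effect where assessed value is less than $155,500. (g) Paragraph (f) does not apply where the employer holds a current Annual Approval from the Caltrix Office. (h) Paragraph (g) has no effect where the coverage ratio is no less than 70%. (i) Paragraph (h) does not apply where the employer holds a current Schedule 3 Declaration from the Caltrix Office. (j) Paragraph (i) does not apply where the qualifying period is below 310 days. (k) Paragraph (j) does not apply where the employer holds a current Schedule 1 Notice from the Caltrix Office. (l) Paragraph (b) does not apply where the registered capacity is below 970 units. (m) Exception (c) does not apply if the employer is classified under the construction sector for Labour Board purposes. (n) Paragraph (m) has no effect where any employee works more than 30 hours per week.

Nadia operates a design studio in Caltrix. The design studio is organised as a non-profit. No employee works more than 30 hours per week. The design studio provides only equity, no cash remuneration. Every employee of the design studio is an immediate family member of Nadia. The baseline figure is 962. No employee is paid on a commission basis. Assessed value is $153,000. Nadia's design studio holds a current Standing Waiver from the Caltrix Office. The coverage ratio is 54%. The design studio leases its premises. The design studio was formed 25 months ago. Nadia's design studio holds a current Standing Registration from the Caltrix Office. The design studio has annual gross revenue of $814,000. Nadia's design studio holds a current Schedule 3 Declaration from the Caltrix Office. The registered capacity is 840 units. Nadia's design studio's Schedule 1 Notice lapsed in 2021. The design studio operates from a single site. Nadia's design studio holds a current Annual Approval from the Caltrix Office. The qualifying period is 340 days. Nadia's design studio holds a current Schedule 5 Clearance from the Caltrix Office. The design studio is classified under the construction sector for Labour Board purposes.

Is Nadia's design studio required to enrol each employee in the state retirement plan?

All of (a)'s requirements are met (a current Standing Waiver is held; every employee is an immediate family member; the employer operates from a single site). But applying paragraphs (e)–(k): (e) is engaged — the baseline figure is 962, under the 987 limit. (f) is triggered (assessed value is $153,000, less than the $155,500 limit), but yields to (g): (g) operates against (f): a current Annual Approval is held. (h) is not engaged (the coverage ratio is 54%, short of 70%), so (g) stands. (a) is therefore removed.
Exception (b) is satisfied on its face — a current Schedule 5 Clearance is held; remuneration is equity-only. However, paragraph (l) must be considered: (l) is triggered — the registered capacity is 840 units, below the 970 units limit. (b) is therefore removed.
Exception (c): a current Standing Registration is held; the business's age is 25 months, below the 27 months limit; no employee is paid on commission — every condition holds. Turning to paragraphs (m)–(n): (m) is engaged — the design studio is classified under the construction sector. (n), which would lift (m), is not triggered — no employee exceeds 30 hours/week. Exception (c) does not apply.
Exception (d) does not apply: annual gross revenue is $814,000, not less than $800,000.
No exception applies. The general rule governs.

Yes — Nadia's design studio must enrol each employee in the state retirement plan.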